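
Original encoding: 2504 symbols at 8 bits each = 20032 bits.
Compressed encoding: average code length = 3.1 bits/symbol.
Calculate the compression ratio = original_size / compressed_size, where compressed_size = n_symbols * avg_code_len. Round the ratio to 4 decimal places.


original_size = n_symbols * orig_bits = 2504 * 8 = 20032 bits
compressed_size = n_symbols * avg_code_len = 2504 * 3.1 = 7762.4 bits
ratio = original_size / compressed_size = 20032 / 7762.4 = 2.5806

Compression ratio = 2.5806


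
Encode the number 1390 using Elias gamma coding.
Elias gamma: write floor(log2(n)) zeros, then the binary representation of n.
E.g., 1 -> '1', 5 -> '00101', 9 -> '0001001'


num_bits = floor(log2(1390)) + 1 = 11
leading_zeros = num_bits - 1 = 10
binary(1390) = 10101101110

Elias gamma(1390) = '0000000000' + '10101101110' = 000000000010101101110 (21 bits)


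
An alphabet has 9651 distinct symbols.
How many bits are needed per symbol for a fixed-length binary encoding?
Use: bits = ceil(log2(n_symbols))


log2(9651) = 13.2365
Bracket: 2^13 = 8192 < 9651 <= 2^14 = 16384
So ceil(log2(9651)) = 14

bits = ceil(log2(9651)) = ceil(13.2365) = 14 bits


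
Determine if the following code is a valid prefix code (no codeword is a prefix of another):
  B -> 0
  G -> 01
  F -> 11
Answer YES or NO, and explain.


Checking each pair (does one codeword prefix another?):
  B='0' vs G='01': prefix -- VIOLATION

NO -- this is NOT a valid prefix code. B (0) is a prefix of G (01).


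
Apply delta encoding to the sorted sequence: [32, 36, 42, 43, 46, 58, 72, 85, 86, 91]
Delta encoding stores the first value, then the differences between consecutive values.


First value: 32
Deltas:
  36 - 32 = 4
  42 - 36 = 6
  43 - 42 = 1
  46 - 43 = 3
  58 - 46 = 12
  72 - 58 = 14
  85 - 72 = 13
  86 - 85 = 1
  91 - 86 = 5


Delta encoded: [32, 4, 6, 1, 3, 12, 14, 13, 1, 5]


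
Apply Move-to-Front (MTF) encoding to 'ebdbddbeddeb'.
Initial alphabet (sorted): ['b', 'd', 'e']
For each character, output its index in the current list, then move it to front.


MTF encoding:
'e': index 2 in ['b', 'd', 'e'] -> ['e', 'b', 'd']
'b': index 1 in ['e', 'b', 'd'] -> ['b', 'e', 'd']
'd': index 2 in ['b', 'e', 'd'] -> ['d', 'b', 'e']
'b': index 1 in ['d', 'b', 'e'] -> ['b', 'd', 'e']
'd': index 1 in ['b', 'd', 'e'] -> ['d', 'b', 'e']
'd': index 0 in ['d', 'b', 'e'] -> ['d', 'b', 'e']
'b': index 1 in ['d', 'b', 'e'] -> ['b', 'd', 'e']
'e': index 2 in ['b', 'd', 'e'] -> ['e', 'b', 'd']
'd': index 2 in ['e', 'b', 'd'] -> ['d', 'e', 'b']
'd': index 0 in ['d', 'e', 'b'] -> ['d', 'e', 'b']
'e': index 1 in ['d', 'e', 'b'] -> ['e', 'd', 'b']
'b': index 2 in ['e', 'd', 'b'] -> ['b', 'e', 'd']


Output: [2, 1, 2, 1, 1, 0, 1, 2, 2, 0, 1, 2]


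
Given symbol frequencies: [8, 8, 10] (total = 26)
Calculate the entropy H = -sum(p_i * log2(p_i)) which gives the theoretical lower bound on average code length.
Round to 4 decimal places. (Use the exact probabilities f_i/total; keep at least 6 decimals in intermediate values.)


Per-symbol terms -p_i * log2(p_i) with p_i = f_i/26:
  p = 8/26 = 0.307692: log2(p) = -1.700440, -p*log2(p) = 0.523212
  p = 8/26 = 0.307692: log2(p) = -1.700440, -p*log2(p) = 0.523212
  p = 10/26 = 0.384615: log2(p) = -1.378512, -p*log2(p) = 0.530197
H = 0.523212 + 0.523212 + 0.530197 = 1.576621

H = 1.5766 bits/symbol


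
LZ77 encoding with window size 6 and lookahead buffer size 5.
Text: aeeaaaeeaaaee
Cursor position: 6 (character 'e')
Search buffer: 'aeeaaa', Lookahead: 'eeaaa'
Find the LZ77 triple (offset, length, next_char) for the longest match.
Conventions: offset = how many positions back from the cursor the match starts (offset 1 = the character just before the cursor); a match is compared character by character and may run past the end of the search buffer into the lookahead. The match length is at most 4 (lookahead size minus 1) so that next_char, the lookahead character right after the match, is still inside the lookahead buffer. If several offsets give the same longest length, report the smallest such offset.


Try each offset into the search buffer:
  offset=1 (pos 5, char 'a'): match length 0
  offset=2 (pos 4, char 'a'): match length 0
  offset=3 (pos 3, char 'a'): match length 0
  offset=4 (pos 2, char 'e'): match length 1
  offset=5 (pos 1, char 'e'): match length 4
  offset=6 (pos 0, char 'a'): match length 0
Longest match has length 4 at offset 5.
next_char = character at position 6 + 4 = 10 -> 'a'

Best match: offset=5, length=4 (matching 'eeaa' starting at position 1)
LZ77 triple: (5, 4, 'a')


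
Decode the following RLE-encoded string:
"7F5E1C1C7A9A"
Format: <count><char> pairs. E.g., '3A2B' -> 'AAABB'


Expanding each <count><char> pair:
  7F -> 'FFFFFFF'
  5E -> 'EEEEE'
  1C -> 'C'
  1C -> 'C'
  7A -> 'AAAAAAA'
  9A -> 'AAAAAAAAA'

Decoded = FFFFFFFEEEEECCAAAAAAAAAAAAAAAA


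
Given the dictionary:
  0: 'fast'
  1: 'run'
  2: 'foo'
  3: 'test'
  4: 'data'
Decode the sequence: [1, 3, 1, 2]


Look up each index in the dictionary:
  1 -> 'run'
  3 -> 'test'
  1 -> 'run'
  2 -> 'foo'

Decoded: "run test run foo"


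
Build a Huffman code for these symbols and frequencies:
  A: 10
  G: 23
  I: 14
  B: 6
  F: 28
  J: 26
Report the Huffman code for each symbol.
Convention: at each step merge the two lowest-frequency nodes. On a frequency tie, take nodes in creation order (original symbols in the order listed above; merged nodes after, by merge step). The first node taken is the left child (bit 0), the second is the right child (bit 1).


Huffman tree construction:
Step 1: Merge B(6) + A(10) = 16
Step 2: Merge I(14) + (B+A)(16) = 30
Step 3: Merge G(23) + J(26) = 49
Step 4: Merge F(28) + (I+(B+A))(30) = 58
Step 5: Merge (G+J)(49) + (F+(I+(B+A)))(58) = 107
Read each symbol's code off the tree from the root (left child = 0, right child = 1).

Codes:
  A: 1111 (length 4)
  G: 00 (length 2)
  I: 110 (length 3)
  B: 1110 (length 4)
  F: 10 (length 2)
  J: 01 (length 2)
Average code length: 260/107 = 2.4299 bits/symbol


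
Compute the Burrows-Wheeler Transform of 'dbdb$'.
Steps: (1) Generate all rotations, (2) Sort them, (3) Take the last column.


Rotations (sorted):
  0: $dbdb -> last char: b
  1: b$dbd -> last char: d
  2: bdb$d -> last char: d
  3: db$db -> last char: b
  4: dbdb$ -> last char: $


BWT = bddb$


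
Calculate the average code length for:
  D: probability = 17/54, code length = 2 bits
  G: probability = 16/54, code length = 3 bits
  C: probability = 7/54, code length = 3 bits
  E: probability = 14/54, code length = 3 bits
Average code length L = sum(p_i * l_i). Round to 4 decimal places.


Weighted contributions p_i * l_i:
  D: (17/54) * 2 = 34/54
  G: (16/54) * 3 = 48/54
  C: (7/54) * 3 = 21/54
  E: (14/54) * 3 = 42/54
Sum = (34 + 48 + 21 + 42)/54 = 145/54

L = 145/54 = 2.6852 bits/symbol


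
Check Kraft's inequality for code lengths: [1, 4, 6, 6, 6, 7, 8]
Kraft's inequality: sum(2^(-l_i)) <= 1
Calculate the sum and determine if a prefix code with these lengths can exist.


Sum = 2^(-1) + 2^(-4) + 2^(-6) + 2^(-6) + 2^(-6) + 2^(-7) + 2^(-8)
    = 0.5 + 0.0625 + 0.015625 + 0.015625 + 0.015625 + 0.0078125 + 0.00390625
    = 159/256 = 0.62109375
Since 0.62109375 <= 1, Kraft's inequality IS satisfied.
A prefix code with these lengths CAN exist.

Kraft sum = 0.62109375. Satisfied.


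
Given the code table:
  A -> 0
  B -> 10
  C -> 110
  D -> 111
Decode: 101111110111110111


Decoding:
10 -> B
111 -> D
111 -> D
0 -> A
111 -> D
110 -> C
111 -> D


Result: BDDADCD


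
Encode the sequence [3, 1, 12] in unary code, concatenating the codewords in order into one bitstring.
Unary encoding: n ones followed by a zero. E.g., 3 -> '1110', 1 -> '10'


Encode each number as n ones followed by a terminating 0:
  3 -> 1110 (4 bits)
  1 -> 10 (2 bits)
  12 -> 1111111111110 (13 bits)
Total length = 4 + 2 + 13 = 19 bits.

Unary([3, 1, 12]) = 1110101111111111110 (19 bits)


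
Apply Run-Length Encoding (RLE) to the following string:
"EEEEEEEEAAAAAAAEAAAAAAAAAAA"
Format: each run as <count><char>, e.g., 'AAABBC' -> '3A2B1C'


Scanning runs left to right:
  i=0: run of 'E' x 8 -> '8E'
  i=8: run of 'A' x 7 -> '7A'
  i=15: run of 'E' x 1 -> '1E'
  i=16: run of 'A' x 11 -> '11A'

RLE = 8E7A1E11A


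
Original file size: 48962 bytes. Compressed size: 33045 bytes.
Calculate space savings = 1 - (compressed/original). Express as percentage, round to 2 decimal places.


ratio = compressed/original = 33045/48962 = 0.674911
savings = 1 - ratio = 1 - 0.674911 = 0.325089
as a percentage: 0.325089 * 100 = 32.51%

Space savings = 1 - 33045/48962 = 32.51%


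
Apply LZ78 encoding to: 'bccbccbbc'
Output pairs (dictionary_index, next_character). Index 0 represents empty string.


LZ78 encoding steps:
Dictionary: {0: ''}
Step 1: w='' (idx 0), next='b' -> output (0, 'b'), add 'b' as idx 1
Step 2: w='' (idx 0), next='c' -> output (0, 'c'), add 'c' as idx 2
Step 3: w='c' (idx 2), next='b' -> output (2, 'b'), add 'cb' as idx 3
Step 4: w='c' (idx 2), next='c' -> output (2, 'c'), add 'cc' as idx 4
Step 5: w='b' (idx 1), next='b' -> output (1, 'b'), add 'bb' as idx 5
Step 6: w='c' (idx 2), end of input -> output (2, '')


Encoded: [(0, 'b'), (0, 'c'), (2, 'b'), (2, 'c'), (1, 'b'), (2, '')]


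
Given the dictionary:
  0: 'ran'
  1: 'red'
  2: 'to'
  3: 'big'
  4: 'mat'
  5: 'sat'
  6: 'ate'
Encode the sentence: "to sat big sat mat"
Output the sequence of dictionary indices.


Look up each word in the dictionary:
  'to' -> 2
  'sat' -> 5
  'big' -> 3
  'sat' -> 5
  'mat' -> 4

Encoded: [2, 5, 3, 5, 4]


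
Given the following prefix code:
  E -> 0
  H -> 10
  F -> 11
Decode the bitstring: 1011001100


Decoding step by step:
Bits 10 -> H
Bits 11 -> F
Bits 0 -> E
Bits 0 -> E
Bits 11 -> F
Bits 0 -> E
Bits 0 -> E


Decoded message: HFEEFEE


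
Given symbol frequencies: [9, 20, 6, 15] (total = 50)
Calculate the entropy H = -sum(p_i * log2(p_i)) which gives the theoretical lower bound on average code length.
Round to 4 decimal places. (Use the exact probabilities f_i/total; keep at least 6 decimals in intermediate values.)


Per-symbol terms -p_i * log2(p_i) with p_i = f_i/50:
  p = 9/50 = 0.180000: log2(p) = -2.473931, -p*log2(p) = 0.445308
  p = 20/50 = 0.400000: log2(p) = -1.321928, -p*log2(p) = 0.528771
  p = 6/50 = 0.120000: log2(p) = -3.058894, -p*log2(p) = 0.367067
  p = 15/50 = 0.300000: log2(p) = -1.736966, -p*log2(p) = 0.521090
H = 0.445308 + 0.528771 + 0.367067 + 0.521090 = 1.862236

H = 1.8622 bits/symbol


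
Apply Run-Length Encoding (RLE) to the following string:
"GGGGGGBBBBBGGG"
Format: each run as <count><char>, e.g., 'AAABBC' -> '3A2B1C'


Scanning runs left to right:
  i=0: run of 'G' x 6 -> '6G'
  i=6: run of 'B' x 5 -> '5B'
  i=11: run of 'G' x 3 -> '3G'

RLE = 6G5B3G


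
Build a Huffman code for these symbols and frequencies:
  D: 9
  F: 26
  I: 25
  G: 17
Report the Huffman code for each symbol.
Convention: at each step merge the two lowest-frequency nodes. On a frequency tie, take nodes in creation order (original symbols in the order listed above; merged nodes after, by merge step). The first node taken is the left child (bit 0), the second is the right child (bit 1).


Huffman tree construction:
Step 1: Merge D(9) + G(17) = 26
Step 2: Merge I(25) + F(26) = 51
Step 3: Merge (D+G)(26) + (I+F)(51) = 77
Read each symbol's code off the tree from the root (left child = 0, right child = 1).

Codes:
  D: 00 (length 2)
  F: 11 (length 2)
  I: 10 (length 2)
  G: 01 (length 2)
Average code length: 154/77 = 2.0000 bits/symbol


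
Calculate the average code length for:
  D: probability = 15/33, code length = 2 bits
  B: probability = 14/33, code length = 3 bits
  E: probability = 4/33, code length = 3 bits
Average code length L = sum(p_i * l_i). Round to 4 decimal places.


Weighted contributions p_i * l_i:
  D: (15/33) * 2 = 30/33
  B: (14/33) * 3 = 42/33
  E: (4/33) * 3 = 12/33
Sum = (30 + 42 + 12)/33 = 84/33

L = 84/33 = 2.5455 bits/symbol


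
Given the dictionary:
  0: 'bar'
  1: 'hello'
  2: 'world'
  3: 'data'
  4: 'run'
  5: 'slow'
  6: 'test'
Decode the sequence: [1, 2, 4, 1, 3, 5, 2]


Look up each index in the dictionary:
  1 -> 'hello'
  2 -> 'world'
  4 -> 'run'
  1 -> 'hello'
  3 -> 'data'
  5 -> 'slow'
  2 -> 'world'

Decoded: "hello world run hello data slow world"


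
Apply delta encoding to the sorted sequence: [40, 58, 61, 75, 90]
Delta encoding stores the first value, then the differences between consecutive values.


First value: 40
Deltas:
  58 - 40 = 18
  61 - 58 = 3
  75 - 61 = 14
  90 - 75 = 15


Delta encoded: [40, 18, 3, 14, 15]


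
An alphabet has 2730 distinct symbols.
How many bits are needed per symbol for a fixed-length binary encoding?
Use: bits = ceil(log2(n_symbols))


log2(2730) = 11.4147
Bracket: 2^11 = 2048 < 2730 <= 2^12 = 4096
So ceil(log2(2730)) = 12

bits = ceil(log2(2730)) = ceil(11.4147) = 12 bits


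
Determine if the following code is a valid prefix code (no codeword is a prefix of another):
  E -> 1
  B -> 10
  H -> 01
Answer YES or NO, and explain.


Checking each pair (does one codeword prefix another?):
  E='1' vs B='10': prefix -- VIOLATION

NO -- this is NOT a valid prefix code. E (1) is a prefix of B (10).


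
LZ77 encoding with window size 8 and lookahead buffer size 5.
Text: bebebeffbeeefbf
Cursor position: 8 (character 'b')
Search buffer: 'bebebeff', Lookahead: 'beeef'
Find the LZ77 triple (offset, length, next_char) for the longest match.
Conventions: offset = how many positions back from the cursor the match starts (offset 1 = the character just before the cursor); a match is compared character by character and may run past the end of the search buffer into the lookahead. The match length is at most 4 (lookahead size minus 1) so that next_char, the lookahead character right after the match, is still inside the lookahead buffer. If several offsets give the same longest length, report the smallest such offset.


Try each offset into the search buffer:
  offset=1 (pos 7, char 'f'): match length 0
  offset=2 (pos 6, char 'f'): match length 0
  offset=3 (pos 5, char 'e'): match length 0
  offset=4 (pos 4, char 'b'): match length 2
  offset=5 (pos 3, char 'e'): match length 0
  offset=6 (pos 2, char 'b'): match length 2
  offset=7 (pos 1, char 'e'): match length 0
  offset=8 (pos 0, char 'b'): match length 2
Longest match has length 2, found at offsets 4, 6, 8; take the smallest, offset 4.
next_char = character at position 8 + 2 = 10 -> 'e'

Best match: offset=4, length=2 (matching 'be' starting at position 4)
LZ77 triple: (4, 2, 'e')


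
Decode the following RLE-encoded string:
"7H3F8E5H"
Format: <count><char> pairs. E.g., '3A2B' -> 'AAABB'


Expanding each <count><char> pair:
  7H -> 'HHHHHHH'
  3F -> 'FFF'
  8E -> 'EEEEEEEE'
  5H -> 'HHHHH'

Decoded = HHHHHHHFFFEEEEEEEEHHHHH


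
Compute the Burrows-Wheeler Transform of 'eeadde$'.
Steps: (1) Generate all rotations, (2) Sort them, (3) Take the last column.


Rotations (sorted):
  0: $eeadde -> last char: e
  1: adde$ee -> last char: e
  2: dde$eea -> last char: a
  3: de$eead -> last char: d
  4: e$eeadd -> last char: d
  5: eadde$e -> last char: e
  6: eeadde$ -> last char: $


BWT = eeadde$


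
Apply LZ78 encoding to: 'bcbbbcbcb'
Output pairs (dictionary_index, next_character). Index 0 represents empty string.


LZ78 encoding steps:
Dictionary: {0: ''}
Step 1: w='' (idx 0), next='b' -> output (0, 'b'), add 'b' as idx 1
Step 2: w='' (idx 0), next='c' -> output (0, 'c'), add 'c' as idx 2
Step 3: w='b' (idx 1), next='b' -> output (1, 'b'), add 'bb' as idx 3
Step 4: w='b' (idx 1), next='c' -> output (1, 'c'), add 'bc' as idx 4
Step 5: w='bc' (idx 4), next='b' -> output (4, 'b'), add 'bcb' as idx 5


Encoded: [(0, 'b'), (0, 'c'), (1, 'b'), (1, 'c'), (4, 'b')]


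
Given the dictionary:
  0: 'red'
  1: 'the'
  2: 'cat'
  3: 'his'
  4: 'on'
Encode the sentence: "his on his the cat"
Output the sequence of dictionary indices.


Look up each word in the dictionary:
  'his' -> 3
  'on' -> 4
  'his' -> 3
  'the' -> 1
  'cat' -> 2

Encoded: [3, 4, 3, 1, 2]


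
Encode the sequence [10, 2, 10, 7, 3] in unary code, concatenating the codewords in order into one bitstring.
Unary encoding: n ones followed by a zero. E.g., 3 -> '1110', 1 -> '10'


Encode each number as n ones followed by a terminating 0:
  10 -> 11111111110 (11 bits)
  2 -> 110 (3 bits)
  10 -> 11111111110 (11 bits)
  7 -> 11111110 (8 bits)
  3 -> 1110 (4 bits)
Total length = 11 + 3 + 11 + 8 + 4 = 37 bits.

Unary([10, 2, 10, 7, 3]) = 1111111111011011111111110111111101110 (37 bits)


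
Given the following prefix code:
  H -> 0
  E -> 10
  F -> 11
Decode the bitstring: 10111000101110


Decoding step by step:
Bits 10 -> E
Bits 11 -> F
Bits 10 -> E
Bits 0 -> H
Bits 0 -> H
Bits 10 -> E
Bits 11 -> F
Bits 10 -> E


Decoded message: EFEHHEFE


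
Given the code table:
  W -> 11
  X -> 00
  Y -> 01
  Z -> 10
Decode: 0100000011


Decoding:
01 -> Y
00 -> X
00 -> X
00 -> X
11 -> W


Result: YXXXW


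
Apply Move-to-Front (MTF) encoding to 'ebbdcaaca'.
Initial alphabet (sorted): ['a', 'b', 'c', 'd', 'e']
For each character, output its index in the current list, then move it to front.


MTF encoding:
'e': index 4 in ['a', 'b', 'c', 'd', 'e'] -> ['e', 'a', 'b', 'c', 'd']
'b': index 2 in ['e', 'a', 'b', 'c', 'd'] -> ['b', 'e', 'a', 'c', 'd']
'b': index 0 in ['b', 'e', 'a', 'c', 'd'] -> ['b', 'e', 'a', 'c', 'd']
'd': index 4 in ['b', 'e', 'a', 'c', 'd'] -> ['d', 'b', 'e', 'a', 'c']
'c': index 4 in ['d', 'b', 'e', 'a', 'c'] -> ['c', 'd', 'b', 'e', 'a']
'a': index 4 in ['c', 'd', 'b', 'e', 'a'] -> ['a', 'c', 'd', 'b', 'e']
'a': index 0 in ['a', 'c', 'd', 'b', 'e'] -> ['a', 'c', 'd', 'b', 'e']
'c': index 1 in ['a', 'c', 'd', 'b', 'e'] -> ['c', 'a', 'd', 'b', 'e']
'a': index 1 in ['c', 'a', 'd', 'b', 'e'] -> ['a', 'c', 'd', 'b', 'e']


Output: [4, 2, 0, 4, 4, 4, 0, 1, 1]


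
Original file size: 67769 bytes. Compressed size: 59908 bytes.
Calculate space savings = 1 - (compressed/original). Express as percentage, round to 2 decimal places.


ratio = compressed/original = 59908/67769 = 0.884003
savings = 1 - ratio = 1 - 0.884003 = 0.115997
as a percentage: 0.115997 * 100 = 11.6%

Space savings = 1 - 59908/67769 = 11.6%


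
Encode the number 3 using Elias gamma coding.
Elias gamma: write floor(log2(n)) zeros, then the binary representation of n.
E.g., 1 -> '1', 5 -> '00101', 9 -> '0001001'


num_bits = floor(log2(3)) + 1 = 2
leading_zeros = num_bits - 1 = 1
binary(3) = 11

Elias gamma(3) = '0' + '11' = 011 (3 bits)


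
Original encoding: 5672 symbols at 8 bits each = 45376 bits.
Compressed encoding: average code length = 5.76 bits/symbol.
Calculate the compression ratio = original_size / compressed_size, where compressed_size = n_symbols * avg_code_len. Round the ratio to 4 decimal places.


original_size = n_symbols * orig_bits = 5672 * 8 = 45376 bits
compressed_size = n_symbols * avg_code_len = 5672 * 5.76 = 32670.72 bits
ratio = original_size / compressed_size = 45376 / 32670.72 = 1.3889

Compression ratio = 1.3889


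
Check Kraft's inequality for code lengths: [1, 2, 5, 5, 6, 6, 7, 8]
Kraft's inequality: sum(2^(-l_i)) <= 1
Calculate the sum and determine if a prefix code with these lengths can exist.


Sum = 2^(-1) + 2^(-2) + 2^(-5) + 2^(-5) + 2^(-6) + 2^(-6) + 2^(-7) + 2^(-8)
    = 0.5 + 0.25 + 0.03125 + 0.03125 + 0.015625 + 0.015625 + 0.0078125 + 0.00390625
    = 219/256 = 0.85546875
Since 0.85546875 <= 1, Kraft's inequality IS satisfied.
A prefix code with these lengths CAN exist.

Kraft sum = 0.85546875. Satisfied.


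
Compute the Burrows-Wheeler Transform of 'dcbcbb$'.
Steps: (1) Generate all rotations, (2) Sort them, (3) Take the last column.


Rotations (sorted):
  0: $dcbcbb -> last char: b
  1: b$dcbcb -> last char: b
  2: bb$dcbc -> last char: c
  3: bcbb$dc -> last char: c
  4: cbb$dcb -> last char: b
  5: cbcbb$d -> last char: d
  6: dcbcbb$ -> last char: $


BWT = bbccbd$


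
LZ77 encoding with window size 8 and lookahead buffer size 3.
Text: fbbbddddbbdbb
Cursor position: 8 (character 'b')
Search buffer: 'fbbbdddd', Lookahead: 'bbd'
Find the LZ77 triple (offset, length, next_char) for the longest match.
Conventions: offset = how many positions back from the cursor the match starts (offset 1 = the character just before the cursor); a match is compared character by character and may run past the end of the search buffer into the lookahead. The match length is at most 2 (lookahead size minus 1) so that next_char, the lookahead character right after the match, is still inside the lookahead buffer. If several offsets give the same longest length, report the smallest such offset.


Try each offset into the search buffer:
  offset=1 (pos 7, char 'd'): match length 0
  offset=2 (pos 6, char 'd'): match length 0
  offset=3 (pos 5, char 'd'): match length 0
  offset=4 (pos 4, char 'd'): match length 0
  offset=5 (pos 3, char 'b'): match length 1
  offset=6 (pos 2, char 'b'): match length 2
  offset=7 (pos 1, char 'b'): match length 2
  offset=8 (pos 0, char 'f'): match length 0
Longest match has length 2, found at offsets 6, 7; take the smallest, offset 6.
next_char = character at position 8 + 2 = 10 -> 'd'

Best match: offset=6, length=2 (matching 'bb' starting at position 2)
LZ77 triple: (6, 2, 'd')


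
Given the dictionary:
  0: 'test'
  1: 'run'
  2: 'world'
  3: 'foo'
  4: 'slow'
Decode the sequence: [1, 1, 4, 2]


Look up each index in the dictionary:
  1 -> 'run'
  1 -> 'run'
  4 -> 'slow'
  2 -> 'world'

Decoded: "run run slow world"


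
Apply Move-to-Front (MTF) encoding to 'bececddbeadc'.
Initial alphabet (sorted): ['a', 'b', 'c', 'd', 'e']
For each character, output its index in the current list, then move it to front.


MTF encoding:
'b': index 1 in ['a', 'b', 'c', 'd', 'e'] -> ['b', 'a', 'c', 'd', 'e']
'e': index 4 in ['b', 'a', 'c', 'd', 'e'] -> ['e', 'b', 'a', 'c', 'd']
'c': index 3 in ['e', 'b', 'a', 'c', 'd'] -> ['c', 'e', 'b', 'a', 'd']
'e': index 1 in ['c', 'e', 'b', 'a', 'd'] -> ['e', 'c', 'b', 'a', 'd']
'c': index 1 in ['e', 'c', 'b', 'a', 'd'] -> ['c', 'e', 'b', 'a', 'd']
'd': index 4 in ['c', 'e', 'b', 'a', 'd'] -> ['d', 'c', 'e', 'b', 'a']
'd': index 0 in ['d', 'c', 'e', 'b', 'a'] -> ['d', 'c', 'e', 'b', 'a']
'b': index 3 in ['d', 'c', 'e', 'b', 'a'] -> ['b', 'd', 'c', 'e', 'a']
'e': index 3 in ['b', 'd', 'c', 'e', 'a'] -> ['e', 'b', 'd', 'c', 'a']
'a': index 4 in ['e', 'b', 'd', 'c', 'a'] -> ['a', 'e', 'b', 'd', 'c']
'd': index 3 in ['a', 'e', 'b', 'd', 'c'] -> ['d', 'a', 'e', 'b', 'c']
'c': index 4 in ['d', 'a', 'e', 'b', 'c'] -> ['c', 'd', 'a', 'e', 'b']


Output: [1, 4, 3, 1, 1, 4, 0, 3, 3, 4, 3, 4]


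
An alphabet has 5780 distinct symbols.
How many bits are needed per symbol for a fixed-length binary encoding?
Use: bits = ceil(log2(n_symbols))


log2(5780) = 12.4969
Bracket: 2^12 = 4096 < 5780 <= 2^13 = 8192
So ceil(log2(5780)) = 13

bits = ceil(log2(5780)) = ceil(12.4969) = 13 bits


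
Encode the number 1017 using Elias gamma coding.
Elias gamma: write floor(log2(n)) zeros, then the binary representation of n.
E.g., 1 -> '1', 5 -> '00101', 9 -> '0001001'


num_bits = floor(log2(1017)) + 1 = 10
leading_zeros = num_bits - 1 = 9
binary(1017) = 1111111001

Elias gamma(1017) = '000000000' + '1111111001' = 0000000001111111001 (19 bits)


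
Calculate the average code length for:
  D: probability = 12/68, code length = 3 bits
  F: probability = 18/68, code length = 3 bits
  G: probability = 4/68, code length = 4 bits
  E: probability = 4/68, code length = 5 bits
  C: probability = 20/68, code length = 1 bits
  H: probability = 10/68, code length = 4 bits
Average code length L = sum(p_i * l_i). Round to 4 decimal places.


Weighted contributions p_i * l_i:
  D: (12/68) * 3 = 36/68
  F: (18/68) * 3 = 54/68
  G: (4/68) * 4 = 16/68
  E: (4/68) * 5 = 20/68
  C: (20/68) * 1 = 20/68
  H: (10/68) * 4 = 40/68
Sum = (36 + 54 + 16 + 20 + 20 + 40)/68 = 186/68

L = 186/68 = 2.7353 bits/symbol


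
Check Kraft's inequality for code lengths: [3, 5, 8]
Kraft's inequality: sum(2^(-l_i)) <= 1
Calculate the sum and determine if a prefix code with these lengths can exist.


Sum = 2^(-3) + 2^(-5) + 2^(-8)
    = 0.125 + 0.03125 + 0.00390625
    = 41/256 = 0.16015625
Since 0.16015625 <= 1, Kraft's inequality IS satisfied.
A prefix code with these lengths CAN exist.

Kraft sum = 0.16015625. Satisfied.


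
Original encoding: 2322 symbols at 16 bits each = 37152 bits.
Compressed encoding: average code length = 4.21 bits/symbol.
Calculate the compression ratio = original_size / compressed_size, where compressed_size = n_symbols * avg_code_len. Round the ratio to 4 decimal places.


original_size = n_symbols * orig_bits = 2322 * 16 = 37152 bits
compressed_size = n_symbols * avg_code_len = 2322 * 4.21 = 9775.62 bits
ratio = original_size / compressed_size = 37152 / 9775.62 = 3.8005

Compression ratio = 3.8005


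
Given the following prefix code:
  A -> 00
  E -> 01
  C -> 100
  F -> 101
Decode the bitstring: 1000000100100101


Decoding step by step:
Bits 100 -> C
Bits 00 -> A
Bits 00 -> A
Bits 100 -> C
Bits 100 -> C
Bits 101 -> F


Decoded message: CAACCF


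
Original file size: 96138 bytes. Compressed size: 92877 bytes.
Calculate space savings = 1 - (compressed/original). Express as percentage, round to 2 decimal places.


ratio = compressed/original = 92877/96138 = 0.96608
savings = 1 - ratio = 1 - 0.96608 = 0.03392
as a percentage: 0.03392 * 100 = 3.39%

Space savings = 1 - 92877/96138 = 3.39%


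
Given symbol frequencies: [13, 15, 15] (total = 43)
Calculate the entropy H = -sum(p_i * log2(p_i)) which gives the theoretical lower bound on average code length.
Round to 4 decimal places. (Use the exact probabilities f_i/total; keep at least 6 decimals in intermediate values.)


Per-symbol terms -p_i * log2(p_i) with p_i = f_i/43:
  p = 13/43 = 0.302326: log2(p) = -1.725825, -p*log2(p) = 0.521761
  p = 15/43 = 0.348837: log2(p) = -1.519374, -p*log2(p) = 0.530014
  p = 15/43 = 0.348837: log2(p) = -1.519374, -p*log2(p) = 0.530014
H = 0.521761 + 0.530014 + 0.530014 = 1.581789

H = 1.5818 bits/symbol


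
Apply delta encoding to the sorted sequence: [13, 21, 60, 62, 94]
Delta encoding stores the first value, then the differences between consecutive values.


First value: 13
Deltas:
  21 - 13 = 8
  60 - 21 = 39
  62 - 60 = 2
  94 - 62 = 32


Delta encoded: [13, 8, 39, 2, 32]


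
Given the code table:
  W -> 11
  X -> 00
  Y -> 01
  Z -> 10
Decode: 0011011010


Decoding:
00 -> X
11 -> W
01 -> Y
10 -> Z
10 -> Z


Result: XWYZZ


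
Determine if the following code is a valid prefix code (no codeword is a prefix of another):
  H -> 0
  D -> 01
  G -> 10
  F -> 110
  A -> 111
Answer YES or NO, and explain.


Checking each pair (does one codeword prefix another?):
  H='0' vs D='01': prefix -- VIOLATION

NO -- this is NOT a valid prefix code. H (0) is a prefix of D (01).


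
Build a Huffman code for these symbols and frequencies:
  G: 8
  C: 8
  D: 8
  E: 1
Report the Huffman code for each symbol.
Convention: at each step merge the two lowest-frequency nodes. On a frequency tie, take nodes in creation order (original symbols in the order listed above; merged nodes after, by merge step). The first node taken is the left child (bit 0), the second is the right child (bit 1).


Huffman tree construction:
Step 1: Merge E(1) + G(8) = 9
Step 2: Merge C(8) + D(8) = 16
Step 3: Merge (E+G)(9) + (C+D)(16) = 25
Read each symbol's code off the tree from the root (left child = 0, right child = 1).

Codes:
  G: 01 (length 2)
  C: 10 (length 2)
  D: 11 (length 2)
  E: 00 (length 2)
Average code length: 50/25 = 2.0000 bits/symbol


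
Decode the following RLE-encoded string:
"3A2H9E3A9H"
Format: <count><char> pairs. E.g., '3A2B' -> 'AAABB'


Expanding each <count><char> pair:
  3A -> 'AAA'
  2H -> 'HH'
  9E -> 'EEEEEEEEE'
  3A -> 'AAA'
  9H -> 'HHHHHHHHH'

Decoded = AAAHHEEEEEEEEEAAAHHHHHHHHH


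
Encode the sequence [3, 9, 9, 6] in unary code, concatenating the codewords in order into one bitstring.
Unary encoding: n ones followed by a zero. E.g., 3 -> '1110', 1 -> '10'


Encode each number as n ones followed by a terminating 0:
  3 -> 1110 (4 bits)
  9 -> 1111111110 (10 bits)
  9 -> 1111111110 (10 bits)
  6 -> 1111110 (7 bits)
Total length = 4 + 10 + 10 + 7 = 31 bits.

Unary([3, 9, 9, 6]) = 1110111111111011111111101111110 (31 bits)


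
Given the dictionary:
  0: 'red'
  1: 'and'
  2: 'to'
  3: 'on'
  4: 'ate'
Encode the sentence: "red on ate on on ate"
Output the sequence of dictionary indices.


Look up each word in the dictionary:
  'red' -> 0
  'on' -> 3
  'ate' -> 4
  'on' -> 3
  'on' -> 3
  'ate' -> 4

Encoded: [0, 3, 4, 3, 3, 4]


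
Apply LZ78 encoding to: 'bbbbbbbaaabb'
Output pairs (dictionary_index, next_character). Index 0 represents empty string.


LZ78 encoding steps:
Dictionary: {0: ''}
Step 1: w='' (idx 0), next='b' -> output (0, 'b'), add 'b' as idx 1
Step 2: w='b' (idx 1), next='b' -> output (1, 'b'), add 'bb' as idx 2
Step 3: w='bb' (idx 2), next='b' -> output (2, 'b'), add 'bbb' as idx 3
Step 4: w='b' (idx 1), next='a' -> output (1, 'a'), add 'ba' as idx 4
Step 5: w='' (idx 0), next='a' -> output (0, 'a'), add 'a' as idx 5
Step 6: w='a' (idx 5), next='b' -> output (5, 'b'), add 'ab' as idx 6
Step 7: w='b' (idx 1), end of input -> output (1, '')


Encoded: [(0, 'b'), (1, 'b'), (2, 'b'), (1, 'a'), (0, 'a'), (5, 'b'), (1, '')]


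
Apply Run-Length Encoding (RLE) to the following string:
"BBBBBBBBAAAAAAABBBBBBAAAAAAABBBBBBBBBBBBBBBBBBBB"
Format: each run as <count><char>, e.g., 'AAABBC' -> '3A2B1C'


Scanning runs left to right:
  i=0: run of 'B' x 8 -> '8B'
  i=8: run of 'A' x 7 -> '7A'
  i=15: run of 'B' x 6 -> '6B'
  i=21: run of 'A' x 7 -> '7A'
  i=28: run of 'B' x 20 -> '20B'

RLE = 8B7A6B7A20B


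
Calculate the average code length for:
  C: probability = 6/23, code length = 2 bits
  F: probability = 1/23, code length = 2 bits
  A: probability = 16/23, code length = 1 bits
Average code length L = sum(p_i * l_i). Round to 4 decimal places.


Weighted contributions p_i * l_i:
  C: (6/23) * 2 = 12/23
  F: (1/23) * 2 = 2/23
  A: (16/23) * 1 = 16/23
Sum = (12 + 2 + 16)/23 = 30/23

L = 30/23 = 1.3043 bits/symbol


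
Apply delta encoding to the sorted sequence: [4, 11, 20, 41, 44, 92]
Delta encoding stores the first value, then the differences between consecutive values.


First value: 4
Deltas:
  11 - 4 = 7
  20 - 11 = 9
  41 - 20 = 21
  44 - 41 = 3
  92 - 44 = 48


Delta encoded: [4, 7, 9, 21, 3, 48]


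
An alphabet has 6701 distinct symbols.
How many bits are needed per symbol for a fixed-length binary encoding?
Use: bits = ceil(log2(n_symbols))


log2(6701) = 12.7102
Bracket: 2^12 = 4096 < 6701 <= 2^13 = 8192
So ceil(log2(6701)) = 13

bits = ceil(log2(6701)) = ceil(12.7102) = 13 bits


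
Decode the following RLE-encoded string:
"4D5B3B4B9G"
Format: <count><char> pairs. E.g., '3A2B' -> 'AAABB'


Expanding each <count><char> pair:
  4D -> 'DDDD'
  5B -> 'BBBBB'
  3B -> 'BBB'
  4B -> 'BBBB'
  9G -> 'GGGGGGGGG'

Decoded = DDDDBBBBBBBBBBBBGGGGGGGGG


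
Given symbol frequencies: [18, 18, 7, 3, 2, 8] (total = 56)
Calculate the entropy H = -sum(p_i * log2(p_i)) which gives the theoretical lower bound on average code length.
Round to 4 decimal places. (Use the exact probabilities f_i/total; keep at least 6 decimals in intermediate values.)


Per-symbol terms -p_i * log2(p_i) with p_i = f_i/56:
  p = 18/56 = 0.321429: log2(p) = -1.637430, -p*log2(p) = 0.526317
  p = 18/56 = 0.321429: log2(p) = -1.637430, -p*log2(p) = 0.526317
  p = 7/56 = 0.125000: log2(p) = -3.000000, -p*log2(p) = 0.375000
  p = 3/56 = 0.053571: log2(p) = -4.222392, -p*log2(p) = 0.226200
  p = 2/56 = 0.035714: log2(p) = -4.807355, -p*log2(p) = 0.171691
  p = 8/56 = 0.142857: log2(p) = -2.807355, -p*log2(p) = 0.401051
H = 0.526317 + 0.526317 + 0.375000 + 0.226200 + 0.171691 + 0.401051 = 2.226576

H = 2.2266 bits/symbol


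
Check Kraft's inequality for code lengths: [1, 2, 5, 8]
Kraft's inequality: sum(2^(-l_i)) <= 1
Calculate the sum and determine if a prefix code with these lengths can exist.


Sum = 2^(-1) + 2^(-2) + 2^(-5) + 2^(-8)
    = 0.5 + 0.25 + 0.03125 + 0.00390625
    = 201/256 = 0.78515625
Since 0.78515625 <= 1, Kraft's inequality IS satisfied.
A prefix code with these lengths CAN exist.

Kraft sum = 0.78515625. Satisfied.


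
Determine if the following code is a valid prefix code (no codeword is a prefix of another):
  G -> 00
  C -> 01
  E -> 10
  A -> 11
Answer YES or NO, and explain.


Checking each pair (does one codeword prefix another?):
  G='00' vs C='01': no prefix
  G='00' vs E='10': no prefix
  G='00' vs A='11': no prefix
  C='01' vs G='00': no prefix
  C='01' vs E='10': no prefix
  C='01' vs A='11': no prefix
  E='10' vs G='00': no prefix
  E='10' vs C='01': no prefix
  E='10' vs A='11': no prefix
  A='11' vs G='00': no prefix
  A='11' vs C='01': no prefix
  A='11' vs E='10': no prefix
No violation found over all pairs.

YES -- this is a valid prefix code. No codeword is a prefix of any other codeword.


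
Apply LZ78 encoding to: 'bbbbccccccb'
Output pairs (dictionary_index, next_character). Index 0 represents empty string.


LZ78 encoding steps:
Dictionary: {0: ''}
Step 1: w='' (idx 0), next='b' -> output (0, 'b'), add 'b' as idx 1
Step 2: w='b' (idx 1), next='b' -> output (1, 'b'), add 'bb' as idx 2
Step 3: w='b' (idx 1), next='c' -> output (1, 'c'), add 'bc' as idx 3
Step 4: w='' (idx 0), next='c' -> output (0, 'c'), add 'c' as idx 4
Step 5: w='c' (idx 4), next='c' -> output (4, 'c'), add 'cc' as idx 5
Step 6: w='cc' (idx 5), next='b' -> output (5, 'b'), add 'ccb' as idx 6


Encoded: [(0, 'b'), (1, 'b'), (1, 'c'), (0, 'c'), (4, 'c'), (5, 'b')]


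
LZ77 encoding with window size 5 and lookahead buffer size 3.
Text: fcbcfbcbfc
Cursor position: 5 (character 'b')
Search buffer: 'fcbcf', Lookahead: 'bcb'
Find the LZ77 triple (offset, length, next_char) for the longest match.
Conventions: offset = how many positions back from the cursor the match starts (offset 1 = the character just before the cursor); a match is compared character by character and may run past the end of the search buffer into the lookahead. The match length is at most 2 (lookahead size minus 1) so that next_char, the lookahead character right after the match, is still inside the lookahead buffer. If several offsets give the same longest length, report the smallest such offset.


Try each offset into the search buffer:
  offset=1 (pos 4, char 'f'): match length 0
  offset=2 (pos 3, char 'c'): match length 0
  offset=3 (pos 2, char 'b'): match length 2
  offset=4 (pos 1, char 'c'): match length 0
  offset=5 (pos 0, char 'f'): match length 0
Longest match has length 2 at offset 3.
next_char = character at position 5 + 2 = 7 -> 'b'

Best match: offset=3, length=2 (matching 'bc' starting at position 2)
LZ77 triple: (3, 2, 'b')


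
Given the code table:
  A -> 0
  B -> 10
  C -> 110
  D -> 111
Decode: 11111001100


Decoding:
111 -> D
110 -> C
0 -> A
110 -> C
0 -> A


Result: DCACA


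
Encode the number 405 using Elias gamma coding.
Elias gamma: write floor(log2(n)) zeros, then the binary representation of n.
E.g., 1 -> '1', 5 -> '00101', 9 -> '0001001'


num_bits = floor(log2(405)) + 1 = 9
leading_zeros = num_bits - 1 = 8
binary(405) = 110010101

Elias gamma(405) = '00000000' + '110010101' = 00000000110010101 (17 bits)


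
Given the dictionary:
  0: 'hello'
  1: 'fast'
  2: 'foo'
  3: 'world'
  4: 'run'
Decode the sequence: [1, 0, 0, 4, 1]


Look up each index in the dictionary:
  1 -> 'fast'
  0 -> 'hello'
  0 -> 'hello'
  4 -> 'run'
  1 -> 'fast'

Decoded: "fast hello hello run fast"


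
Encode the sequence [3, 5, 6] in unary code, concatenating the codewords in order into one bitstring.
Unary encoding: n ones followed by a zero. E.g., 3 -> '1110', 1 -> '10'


Encode each number as n ones followed by a terminating 0:
  3 -> 1110 (4 bits)
  5 -> 111110 (6 bits)
  6 -> 1111110 (7 bits)
Total length = 4 + 6 + 7 = 17 bits.

Unary([3, 5, 6]) = 11101111101111110 (17 bits)


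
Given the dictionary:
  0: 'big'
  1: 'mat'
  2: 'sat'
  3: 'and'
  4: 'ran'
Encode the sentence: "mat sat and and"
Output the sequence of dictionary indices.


Look up each word in the dictionary:
  'mat' -> 1
  'sat' -> 2
  'and' -> 3
  'and' -> 3

Encoded: [1, 2, 3, 3]


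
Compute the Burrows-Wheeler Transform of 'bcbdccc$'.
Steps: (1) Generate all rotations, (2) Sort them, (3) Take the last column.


Rotations (sorted):
  0: $bcbdccc -> last char: c
  1: bcbdccc$ -> last char: $
  2: bdccc$bc -> last char: c
  3: c$bcbdcc -> last char: c
  4: cbdccc$b -> last char: b
  5: cc$bcbdc -> last char: c
  6: ccc$bcbd -> last char: d
  7: dccc$bcb -> last char: b


BWT = c$ccbcdb


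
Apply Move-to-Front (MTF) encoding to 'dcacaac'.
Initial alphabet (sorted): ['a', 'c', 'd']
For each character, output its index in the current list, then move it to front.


MTF encoding:
'd': index 2 in ['a', 'c', 'd'] -> ['d', 'a', 'c']
'c': index 2 in ['d', 'a', 'c'] -> ['c', 'd', 'a']
'a': index 2 in ['c', 'd', 'a'] -> ['a', 'c', 'd']
'c': index 1 in ['a', 'c', 'd'] -> ['c', 'a', 'd']
'a': index 1 in ['c', 'a', 'd'] -> ['a', 'c', 'd']
'a': index 0 in ['a', 'c', 'd'] -> ['a', 'c', 'd']
'c': index 1 in ['a', 'c', 'd'] -> ['c', 'a', 'd']


Output: [2, 2, 2, 1, 1, 0, 1]


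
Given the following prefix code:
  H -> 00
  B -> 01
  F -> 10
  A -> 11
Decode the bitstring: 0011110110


Decoding step by step:
Bits 00 -> H
Bits 11 -> A
Bits 11 -> A
Bits 01 -> B
Bits 10 -> F


Decoded message: HAABF


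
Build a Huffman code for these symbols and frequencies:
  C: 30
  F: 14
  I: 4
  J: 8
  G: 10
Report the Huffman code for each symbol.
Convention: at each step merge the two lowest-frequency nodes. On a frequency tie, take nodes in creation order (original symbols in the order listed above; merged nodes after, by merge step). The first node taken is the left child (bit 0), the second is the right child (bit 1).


Huffman tree construction:
Step 1: Merge I(4) + J(8) = 12
Step 2: Merge G(10) + (I+J)(12) = 22
Step 3: Merge F(14) + (G+(I+J))(22) = 36
Step 4: Merge C(30) + (F+(G+(I+J)))(36) = 66
Read each symbol's code off the tree from the root (left child = 0, right child = 1).

Codes:
  C: 0 (length 1)
  F: 10 (length 2)
  I: 1110 (length 4)
  J: 1111 (length 4)
  G: 110 (length 3)
Average code length: 136/66 = 2.0606 bits/symbol


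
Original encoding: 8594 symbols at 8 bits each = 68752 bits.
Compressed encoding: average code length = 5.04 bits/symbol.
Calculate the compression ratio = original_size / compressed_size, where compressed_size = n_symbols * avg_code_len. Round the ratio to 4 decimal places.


original_size = n_symbols * orig_bits = 8594 * 8 = 68752 bits
compressed_size = n_symbols * avg_code_len = 8594 * 5.04 = 43313.76 bits
ratio = original_size / compressed_size = 68752 / 43313.76 = 1.5873

Compression ratio = 1.5873


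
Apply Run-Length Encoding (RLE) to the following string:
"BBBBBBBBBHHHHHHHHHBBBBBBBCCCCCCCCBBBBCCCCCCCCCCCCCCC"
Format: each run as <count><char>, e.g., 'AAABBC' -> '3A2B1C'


Scanning runs left to right:
  i=0: run of 'B' x 9 -> '9B'
  i=9: run of 'H' x 9 -> '9H'
  i=18: run of 'B' x 7 -> '7B'
  i=25: run of 'C' x 8 -> '8C'
  i=33: run of 'B' x 4 -> '4B'
  i=37: run of 'C' x 15 -> '15C'

RLE = 9B9H7B8C4B15C


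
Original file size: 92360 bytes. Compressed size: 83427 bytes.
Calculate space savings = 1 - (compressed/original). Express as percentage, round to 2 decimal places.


ratio = compressed/original = 83427/92360 = 0.903281
savings = 1 - ratio = 1 - 0.903281 = 0.096719
as a percentage: 0.096719 * 100 = 9.67%

Space savings = 1 - 83427/92360 = 9.67%


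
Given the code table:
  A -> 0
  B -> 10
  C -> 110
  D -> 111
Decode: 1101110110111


Decoding:
110 -> C
111 -> D
0 -> A
110 -> C
111 -> D


Result: CDACD


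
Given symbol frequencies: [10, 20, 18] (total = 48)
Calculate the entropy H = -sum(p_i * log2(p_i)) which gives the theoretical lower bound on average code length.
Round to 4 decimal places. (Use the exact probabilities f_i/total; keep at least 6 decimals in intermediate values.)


Per-symbol terms -p_i * log2(p_i) with p_i = f_i/48:
  p = 10/48 = 0.208333: log2(p) = -2.263034, -p*log2(p) = 0.471466
  p = 20/48 = 0.416667: log2(p) = -1.263034, -p*log2(p) = 0.526264
  p = 18/48 = 0.375000: log2(p) = -1.415037, -p*log2(p) = 0.530639
H = 0.471466 + 0.526264 + 0.530639 = 1.528369

H = 1.5284 bits/symbol
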